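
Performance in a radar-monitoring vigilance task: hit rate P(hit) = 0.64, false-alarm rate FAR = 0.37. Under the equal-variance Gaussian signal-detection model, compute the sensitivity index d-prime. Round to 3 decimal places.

z(H) = 0.3585
z(FA) = -0.3319
d' = z(H) − z(FA) = 0.3585 − (-0.3319) = 0.6904

d-prime = 0.690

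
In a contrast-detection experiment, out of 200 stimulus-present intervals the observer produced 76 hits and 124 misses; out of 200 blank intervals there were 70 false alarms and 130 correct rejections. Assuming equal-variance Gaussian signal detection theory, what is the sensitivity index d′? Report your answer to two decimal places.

H = 76/200 = 0.3800
FA = 70/200 = 0.3500
z(H) = z(0.3800) = -0.3055
z(FA) = z(0.3500) = -0.3853
d' = z(H) − z(FA) = -0.3055 − (-0.3853) = 0.0798

d′ = 0.08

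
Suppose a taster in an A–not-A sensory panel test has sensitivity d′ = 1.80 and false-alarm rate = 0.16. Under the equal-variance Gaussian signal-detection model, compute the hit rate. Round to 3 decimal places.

hit rate = 0.790

z(false-alarm rate) = z(0.16) = -0.9945
z(H) = z(FA) + d' = -0.9945 + 1.80 = 0.8055
hit rate = Φ(0.8055) = 0.7897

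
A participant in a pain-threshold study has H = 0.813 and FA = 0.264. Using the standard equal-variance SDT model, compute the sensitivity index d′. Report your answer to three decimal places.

Φ⁻¹(H) = 0.8890
Φ⁻¹(FA) = -0.6311
d' = z(H) − z(FA) = 0.8890 − (-0.6311) = 1.5201

d′ = 1.520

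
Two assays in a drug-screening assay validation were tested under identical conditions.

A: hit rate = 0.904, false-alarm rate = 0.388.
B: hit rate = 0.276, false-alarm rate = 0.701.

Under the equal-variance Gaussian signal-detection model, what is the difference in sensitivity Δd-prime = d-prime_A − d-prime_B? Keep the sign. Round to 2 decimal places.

Δd-prime = 2.71

A: z(0.904) = 1.305, z(0.388) = -0.285, d' = 1.590
B: z(0.276) = -0.595, z(0.701) = 0.527, d' = -1.122
Δd' = d'_A − d'_B = 1.590 − (-1.122) = 2.712
A has the higher sensitivity.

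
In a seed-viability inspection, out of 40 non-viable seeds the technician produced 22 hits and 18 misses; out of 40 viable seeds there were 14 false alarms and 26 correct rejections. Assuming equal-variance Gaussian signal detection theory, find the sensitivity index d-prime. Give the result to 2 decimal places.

d-prime = 0.51

H = 22/40 = 0.5500
FA = 14/40 = 0.3500
Φ⁻¹(H) = Φ⁻¹(0.5500) = 0.126
Φ⁻¹(FA) = Φ⁻¹(0.3500) = -0.385
d' = z(H) − z(FA) = 0.126 − (-0.385) = 0.511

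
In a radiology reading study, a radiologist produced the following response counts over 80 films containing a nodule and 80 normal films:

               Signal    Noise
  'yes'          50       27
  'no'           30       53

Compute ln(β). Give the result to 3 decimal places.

H = 50/80 = 0.6250
FA = 27/80 = 0.3375
Φ⁻¹(H) = 0.3186
Φ⁻¹(FA) = -0.4193
ln β = −½·[z(H)² − z(FA)²] = −0.5 × (0.1015 − 0.1758) = 0.03715

ln β = 0.037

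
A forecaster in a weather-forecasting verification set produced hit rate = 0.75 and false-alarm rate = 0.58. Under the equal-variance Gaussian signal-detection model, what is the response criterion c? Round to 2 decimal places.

z(H) = z(0.75) = 0.674
z(FA) = z(0.58) = 0.202
c = −½·[z(H) + z(FA)] = −0.5 × (0.674 + 0.202) = -0.438

c = -0.44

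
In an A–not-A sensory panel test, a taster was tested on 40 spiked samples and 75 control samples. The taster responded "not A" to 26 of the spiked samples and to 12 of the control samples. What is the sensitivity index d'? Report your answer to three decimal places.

H = 26/40 = 0.6500
FA = 12/75 = 0.1600
z(H) = z(0.6500) = 0.3853
z(FA) = z(0.1600) = -0.9945
d' = z(H) − z(FA) = 0.3853 − (-0.9945) = 1.3798

d' = 1.380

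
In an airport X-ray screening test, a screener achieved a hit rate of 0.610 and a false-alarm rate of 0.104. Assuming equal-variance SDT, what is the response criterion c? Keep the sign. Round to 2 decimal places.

z(0.610) = 0.279, z(0.104) = -1.259
c = −½·[z(H) + z(FA)] = −0.5 × (0.279 + (-1.259)) = 0.490
c > 0: the screener has a conservative response bias.

c = 0.49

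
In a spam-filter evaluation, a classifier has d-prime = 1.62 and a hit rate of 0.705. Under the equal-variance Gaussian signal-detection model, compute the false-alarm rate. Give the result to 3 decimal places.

false-alarm rate = 0.140

z(hit rate) = z(0.705) = 0.5388
z(FA) = z(H) − d' = 0.5388 − 1.62 = -1.0812
false-alarm rate = Φ(-1.0812) = 0.1398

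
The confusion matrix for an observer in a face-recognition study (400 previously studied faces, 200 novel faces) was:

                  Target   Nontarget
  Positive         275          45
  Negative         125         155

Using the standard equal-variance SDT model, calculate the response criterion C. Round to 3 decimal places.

C = 0.133

H = 275/400 = 0.6875
FA = 45/200 = 0.2250
z(H) = z(0.6875) = 0.4888
z(FA) = z(0.2250) = -0.7554
c = −½·[z(H) + z(FA)] = −0.5 × (0.4888 + (-0.7554)) = 0.1333
c > 0: the observer has a conservative response bias.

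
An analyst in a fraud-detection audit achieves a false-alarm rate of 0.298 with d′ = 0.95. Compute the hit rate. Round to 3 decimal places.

z(false-alarm rate) = z(0.298) = -0.5302
z(H) = z(FA) + d' = -0.5302 + 0.95 = 0.4198
hit rate = Φ(0.4198) = 0.6627

hit rate = 0.663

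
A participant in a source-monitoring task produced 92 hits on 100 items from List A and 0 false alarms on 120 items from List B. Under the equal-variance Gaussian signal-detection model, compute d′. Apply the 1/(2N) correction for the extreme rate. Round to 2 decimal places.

The false-alarm rate is 0/120 = 0, so apply the 1/(2N) correction: FA → 1/(2·120) = 0.00417.
z(H) = z(0.92000) = 1.405
z(FA) = z(0.00417) = -2.638
d' = 1.405 − (-2.638) = 4.043

d′ = 4.04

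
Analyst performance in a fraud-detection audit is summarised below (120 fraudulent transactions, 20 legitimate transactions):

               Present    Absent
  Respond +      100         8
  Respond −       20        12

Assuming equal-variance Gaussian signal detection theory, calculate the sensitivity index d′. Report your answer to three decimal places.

d′ = 1.221

H = 100/120 = 0.8333
FA = 8/20 = 0.4000
Φ⁻¹(H) = Φ⁻¹(0.8333) = 0.9673
Φ⁻¹(FA) = Φ⁻¹(0.4000) = -0.2533
d' = z(H) − z(FA) = 0.9673 − (-0.2533) = 1.2206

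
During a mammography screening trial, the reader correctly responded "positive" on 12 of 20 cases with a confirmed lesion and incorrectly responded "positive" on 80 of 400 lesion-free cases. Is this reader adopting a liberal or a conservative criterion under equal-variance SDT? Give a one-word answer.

conservative

z(H) = 0.253, z(FA) = -0.842
c = −½·(z(H) + z(FA)) = 0.2945
c > 0 → conservative criterion (biased toward responding “no”).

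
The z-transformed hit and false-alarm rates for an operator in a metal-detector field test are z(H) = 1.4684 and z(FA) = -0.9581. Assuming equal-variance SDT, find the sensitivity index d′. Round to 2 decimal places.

d′ = 2.43

d' = z(H) − z(FA) = 1.4684 − (-0.9581) = 2.4265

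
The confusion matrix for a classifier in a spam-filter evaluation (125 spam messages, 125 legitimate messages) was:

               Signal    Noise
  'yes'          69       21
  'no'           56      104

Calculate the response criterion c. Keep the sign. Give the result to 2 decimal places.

c = 0.42

H = 69/125 = 0.5520
FA = 21/125 = 0.1680
Φ⁻¹(H) = Φ⁻¹(0.5520) = 0.1307
Φ⁻¹(FA) = Φ⁻¹(0.1680) = -0.9621
c = −½·[z(H) + z(FA)] = −0.5 × (0.1307 + (-0.9621)) = 0.4157
c > 0: the classifier has a conservative response bias.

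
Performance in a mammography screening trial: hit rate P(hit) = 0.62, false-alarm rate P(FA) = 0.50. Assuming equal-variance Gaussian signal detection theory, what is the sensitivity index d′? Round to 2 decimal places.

Φ⁻¹(H) = 0.305
Φ⁻¹(FA) = 0.000
d' = z(H) − z(FA) = 0.305 − 0.000 = 0.305

d′ = 0.31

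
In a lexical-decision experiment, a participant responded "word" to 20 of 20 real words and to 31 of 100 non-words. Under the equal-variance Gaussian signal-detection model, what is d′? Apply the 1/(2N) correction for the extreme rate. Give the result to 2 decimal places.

d′ = 2.46

The hit rate is 20/20 = 1, so apply the 1/(2N) correction: H → 1 − 1/(2·20) = 0.97500.
z(H) = z(0.97500) = 1.960
z(FA) = z(0.31000) = -0.496
d' = 1.960 − (-0.496) = 2.456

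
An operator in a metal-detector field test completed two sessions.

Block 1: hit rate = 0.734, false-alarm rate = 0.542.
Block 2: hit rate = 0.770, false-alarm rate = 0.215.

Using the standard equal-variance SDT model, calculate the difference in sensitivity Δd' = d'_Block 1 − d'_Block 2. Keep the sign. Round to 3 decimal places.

Block 1: z(0.734) = 0.6250, z(0.542) = 0.1055, d' = 0.5195
Block 2: z(0.770) = 0.7388, z(0.215) = -0.7892, d' = 1.5280
Δd' = d'_Block 1 − d'_Block 2 = 0.5195 − 1.5280 = -1.0085
Block 2 has the higher sensitivity.

Δd' = -1.009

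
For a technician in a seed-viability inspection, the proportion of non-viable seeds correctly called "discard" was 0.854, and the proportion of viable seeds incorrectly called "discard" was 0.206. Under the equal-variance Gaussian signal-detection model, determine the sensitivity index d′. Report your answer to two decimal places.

z(H) = z(0.854) = 1.054
z(FA) = z(0.206) = -0.820
d' = z(H) − z(FA) = 1.054 − (-0.820) = 1.874

d′ = 1.87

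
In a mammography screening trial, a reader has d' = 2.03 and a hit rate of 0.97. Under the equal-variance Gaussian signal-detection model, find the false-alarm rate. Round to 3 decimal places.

z(hit rate) = z(0.97) = 1.8808
z(FA) = z(H) − d' = 1.8808 − 2.03 = -0.1492
false-alarm rate = Φ(-0.1492) = 0.4407

false-alarm rate = 0.441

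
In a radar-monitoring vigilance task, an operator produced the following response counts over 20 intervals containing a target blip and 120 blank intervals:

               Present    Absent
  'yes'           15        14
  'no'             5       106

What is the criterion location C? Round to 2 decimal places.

C = 0.26

H = 15/20 = 0.7500
FA = 14/120 = 0.1167
z(0.7500) = 0.674, z(0.1167) = -1.192
c = −½·[z(H) + z(FA)] = −0.5 × (0.674 + (-1.192)) = 0.259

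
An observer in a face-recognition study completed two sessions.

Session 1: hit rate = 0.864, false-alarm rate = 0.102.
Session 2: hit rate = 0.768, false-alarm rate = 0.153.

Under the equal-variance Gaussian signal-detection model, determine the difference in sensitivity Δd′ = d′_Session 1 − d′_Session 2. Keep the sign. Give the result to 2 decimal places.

Δd′ = 0.61

Session 1: z(0.864) = 1.098, z(0.102) = -1.270, d' = 2.368
Session 2: z(0.768) = 0.732, z(0.153) = -1.024, d' = 1.756
Δd' = d'_Session 1 − d'_Session 2 = 2.368 − 1.756 = 0.612
Session 1 has the higher sensitivity.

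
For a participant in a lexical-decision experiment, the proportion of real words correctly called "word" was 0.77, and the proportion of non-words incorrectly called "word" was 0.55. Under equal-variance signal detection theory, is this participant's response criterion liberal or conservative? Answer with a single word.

liberal

z(H) = 0.739, z(FA) = 0.126
c = −½·(z(H) + z(FA)) = -0.4325
c < 0 → liberal criterion (biased toward responding “yes”).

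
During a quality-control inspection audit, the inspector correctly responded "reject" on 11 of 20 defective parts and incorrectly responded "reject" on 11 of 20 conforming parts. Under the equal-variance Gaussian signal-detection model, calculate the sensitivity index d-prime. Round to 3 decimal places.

H = 11/20 = 0.5500
FA = 11/20 = 0.5500
Φ⁻¹(H) = Φ⁻¹(0.5500) = 0.1257
Φ⁻¹(FA) = Φ⁻¹(0.5500) = 0.1257
d' = z(H) − z(FA) = 0.1257 − 0.1257 = 0.0000

d-prime = 0.000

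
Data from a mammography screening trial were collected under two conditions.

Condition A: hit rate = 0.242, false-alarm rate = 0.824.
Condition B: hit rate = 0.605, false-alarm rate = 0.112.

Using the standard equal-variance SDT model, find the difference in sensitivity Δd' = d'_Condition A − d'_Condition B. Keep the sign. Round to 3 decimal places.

Condition A: z(0.242) = -0.6999, z(0.824) = 0.9307, d' = -1.6306
Condition B: z(0.605) = 0.2663, z(0.112) = -1.2160, d' = 1.4823
Δd' = d'_Condition A − d'_Condition B = -1.6306 − 1.4823 = -3.1129
Condition B has the higher sensitivity.

Δd' = -3.113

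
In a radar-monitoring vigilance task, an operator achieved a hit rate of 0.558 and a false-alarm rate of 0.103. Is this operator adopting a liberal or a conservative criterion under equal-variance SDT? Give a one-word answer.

z(H) = 0.146, z(FA) = -1.265
c = −½·(z(H) + z(FA)) = 0.5595
c > 0 → conservative criterion (biased toward responding “no”).

conservative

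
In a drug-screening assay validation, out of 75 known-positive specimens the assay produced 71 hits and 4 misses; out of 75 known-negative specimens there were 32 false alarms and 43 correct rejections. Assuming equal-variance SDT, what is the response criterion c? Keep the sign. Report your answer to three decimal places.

c = -0.714

H = 71/75 = 0.9467
FA = 32/75 = 0.4267
z(H) = 1.6137
z(FA) = -0.1848
c = −½·[z(H) + z(FA)] = −0.5 × (1.6137 + (-0.1848)) = -0.71445
c < 0: the assay has a liberal response bias.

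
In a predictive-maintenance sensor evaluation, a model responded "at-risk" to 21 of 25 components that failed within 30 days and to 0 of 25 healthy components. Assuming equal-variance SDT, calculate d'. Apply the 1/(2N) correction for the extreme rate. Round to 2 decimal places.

d' = 3.05

The false-alarm rate is 0/25 = 0, so apply the 1/(2N) correction: FA → 1/(2·25) = 0.02000.
z(H) = z(0.84000) = 0.994
z(FA) = z(0.02000) = -2.054
d' = 0.994 − (-2.054) = 3.048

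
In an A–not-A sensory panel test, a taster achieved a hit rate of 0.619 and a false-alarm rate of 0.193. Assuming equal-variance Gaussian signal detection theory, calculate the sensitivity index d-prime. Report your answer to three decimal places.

Φ⁻¹(H) = Φ⁻¹(0.619) = 0.3029
Φ⁻¹(FA) = Φ⁻¹(0.193) = -0.8669
d' = z(H) − z(FA) = 0.3029 − (-0.8669) = 1.1698

d-prime = 1.170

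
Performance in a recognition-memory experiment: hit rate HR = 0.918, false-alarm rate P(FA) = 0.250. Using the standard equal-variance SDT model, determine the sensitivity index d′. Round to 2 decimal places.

d′ = 2.07

Φ⁻¹(H) = Φ⁻¹(0.918) = 1.3917
Φ⁻¹(FA) = Φ⁻¹(0.250) = -0.6745
d' = z(H) − z(FA) = 1.3917 − (-0.6745) = 2.0662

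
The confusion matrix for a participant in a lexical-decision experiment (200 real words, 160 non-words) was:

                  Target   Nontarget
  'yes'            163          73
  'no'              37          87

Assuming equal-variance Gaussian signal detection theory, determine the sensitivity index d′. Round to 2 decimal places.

H = 163/200 = 0.8150
FA = 73/160 = 0.4562
Φ⁻¹(0.8150) = 0.896, Φ⁻¹(0.4562) = -0.110
d' = z(H) − z(FA) = 0.896 − (-0.110) = 1.006

d′ = 1.01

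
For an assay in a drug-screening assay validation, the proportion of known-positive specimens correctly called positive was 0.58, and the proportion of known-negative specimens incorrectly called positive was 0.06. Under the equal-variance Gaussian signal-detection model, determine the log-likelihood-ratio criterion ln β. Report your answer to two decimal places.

z(H) = z(0.58) = 0.202
z(FA) = z(0.06) = -1.555
ln β = −½·[z(H)² − z(FA)²] = −0.5 × (0.041 − 2.418) = 1.1885

ln β = 1.19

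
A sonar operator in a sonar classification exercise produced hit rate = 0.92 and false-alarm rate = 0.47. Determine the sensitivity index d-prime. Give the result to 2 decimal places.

Φ⁻¹(H) = 1.4051
Φ⁻¹(FA) = -0.0753
d' = z(H) − z(FA) = 1.4051 − (-0.0753) = 1.4804

d-prime = 1.48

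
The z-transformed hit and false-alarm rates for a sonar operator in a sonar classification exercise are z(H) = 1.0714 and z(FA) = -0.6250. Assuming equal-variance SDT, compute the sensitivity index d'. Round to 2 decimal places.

d' = z(H) − z(FA) = 1.0714 − (-0.6250) = 1.6964

d' = 1.70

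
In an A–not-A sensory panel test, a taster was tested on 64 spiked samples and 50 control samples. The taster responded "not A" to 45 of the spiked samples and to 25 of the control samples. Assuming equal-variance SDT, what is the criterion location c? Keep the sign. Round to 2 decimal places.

H = 45/64 = 0.7031
FA = 25/50 = 0.5000
z(H) = 0.5333
z(FA) = 0.0000
c = −½·[z(H) + z(FA)] = −0.5 × (0.5333 + 0.0000) = -0.26665
c < 0: the taster has a liberal response bias.

c = -0.27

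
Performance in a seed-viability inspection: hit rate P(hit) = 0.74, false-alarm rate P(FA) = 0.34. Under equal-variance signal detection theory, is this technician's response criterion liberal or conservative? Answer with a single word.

z(H) = 0.643, z(FA) = -0.412
c = −½·(z(H) + z(FA)) = -0.1155
c < 0 → liberal criterion (biased toward responding “yes”).

liberal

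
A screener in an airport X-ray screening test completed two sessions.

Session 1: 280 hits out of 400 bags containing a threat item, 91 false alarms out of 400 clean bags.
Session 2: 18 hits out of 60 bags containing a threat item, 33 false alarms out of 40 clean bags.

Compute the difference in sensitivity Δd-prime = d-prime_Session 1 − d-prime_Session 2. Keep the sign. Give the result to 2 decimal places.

Session 1: z(0.7000) = 0.524, z(0.2275) = -0.747, d' = 1.271
Session 2: z(0.3000) = -0.524, z(0.8250) = 0.935, d' = -1.459
Δd' = d'_Session 1 − d'_Session 2 = 1.271 − (-1.459) = 2.730
Session 1 has the higher sensitivity.

Δd-prime = 2.73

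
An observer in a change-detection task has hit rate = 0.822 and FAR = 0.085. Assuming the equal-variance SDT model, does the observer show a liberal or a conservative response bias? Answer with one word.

z(H) = 0.923, z(FA) = -1.372
c = −½·(z(H) + z(FA)) = 0.2245
c > 0 → conservative criterion (biased toward responding “no”).

conservative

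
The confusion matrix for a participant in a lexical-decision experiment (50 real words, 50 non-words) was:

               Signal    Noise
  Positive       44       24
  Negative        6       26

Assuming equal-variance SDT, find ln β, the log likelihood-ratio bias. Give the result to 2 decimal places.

ln β = -0.69

H = 44/50 = 0.8800
FA = 24/50 = 0.4800
z(H) = z(0.8800) = 1.175
z(FA) = z(0.4800) = -0.050
ln β = −½·[z(H)² − z(FA)²] = −0.5 × (1.381 − 0.003) = -0.689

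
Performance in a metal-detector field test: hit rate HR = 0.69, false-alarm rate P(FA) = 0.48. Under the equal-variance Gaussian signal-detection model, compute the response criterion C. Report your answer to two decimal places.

Φ⁻¹(H) = 0.4959
Φ⁻¹(FA) = -0.0502
c = −½·[z(H) + z(FA)] = −0.5 × (0.4959 + (-0.0502)) = -0.22285
c < 0: the operator has a liberal response bias.

C = -0.22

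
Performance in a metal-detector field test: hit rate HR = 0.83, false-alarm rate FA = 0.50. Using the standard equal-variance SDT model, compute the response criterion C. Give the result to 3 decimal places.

C = -0.477

z(H) = z(0.83) = 0.9542
z(FA) = z(0.50) = 0.0000
c = −½·[z(H) + z(FA)] = −0.5 × (0.9542 + 0.0000) = -0.4771
c < 0: the operator has a liberal response bias.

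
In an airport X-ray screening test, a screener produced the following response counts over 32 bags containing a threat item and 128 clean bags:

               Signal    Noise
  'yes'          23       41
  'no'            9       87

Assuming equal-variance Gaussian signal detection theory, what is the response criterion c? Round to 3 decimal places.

H = 23/32 = 0.7188
FA = 41/128 = 0.3203
z(H) = z(0.7188) = 0.5793
z(FA) = z(0.3203) = -0.4669
c = −½·[z(H) + z(FA)] = −0.5 × (0.5793 + (-0.4669)) = -0.0562
c < 0: the screener has a liberal response bias.

c = -0.056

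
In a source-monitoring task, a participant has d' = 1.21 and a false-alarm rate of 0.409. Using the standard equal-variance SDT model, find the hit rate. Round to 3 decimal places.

z(false-alarm rate) = z(0.409) = -0.2301
z(H) = z(FA) + d' = -0.2301 + 1.21 = 0.9799
hit rate = Φ(0.9799) = 0.8364

hit rate = 0.836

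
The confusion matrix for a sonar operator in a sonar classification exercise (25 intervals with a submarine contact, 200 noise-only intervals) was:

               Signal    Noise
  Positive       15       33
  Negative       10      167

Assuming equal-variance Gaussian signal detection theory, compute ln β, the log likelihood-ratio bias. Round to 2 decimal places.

ln β = 0.44

H = 15/25 = 0.6000
FA = 33/200 = 0.1650
z(H) = z(0.6000) = 0.253
z(FA) = z(0.1650) = -0.974
ln β = −½·[z(H)² − z(FA)²] = −0.5 × (0.064 − 0.949) = 0.4425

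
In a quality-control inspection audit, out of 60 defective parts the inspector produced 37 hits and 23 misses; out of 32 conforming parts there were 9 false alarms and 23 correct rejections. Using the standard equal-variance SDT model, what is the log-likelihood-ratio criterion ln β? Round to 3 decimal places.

ln β = 0.124

H = 37/60 = 0.6167
FA = 9/32 = 0.2812
z(0.6167) = 0.2968, z(0.2812) = -0.5793
ln β = −½·[z(H)² − z(FA)²] = −0.5 × (0.0881 − 0.3356) = 0.12375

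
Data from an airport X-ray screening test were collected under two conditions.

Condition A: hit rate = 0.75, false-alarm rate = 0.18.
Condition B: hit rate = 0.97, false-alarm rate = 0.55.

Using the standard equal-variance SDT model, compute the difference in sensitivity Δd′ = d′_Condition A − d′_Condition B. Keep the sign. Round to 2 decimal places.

Condition A: z(0.75) = 0.674, z(0.18) = -0.915, d' = 1.589
Condition B: z(0.97) = 1.881, z(0.55) = 0.126, d' = 1.755
Δd' = d'_Condition A − d'_Condition B = 1.589 − 1.755 = -0.166
Condition B has the higher sensitivity.

Δd′ = -0.17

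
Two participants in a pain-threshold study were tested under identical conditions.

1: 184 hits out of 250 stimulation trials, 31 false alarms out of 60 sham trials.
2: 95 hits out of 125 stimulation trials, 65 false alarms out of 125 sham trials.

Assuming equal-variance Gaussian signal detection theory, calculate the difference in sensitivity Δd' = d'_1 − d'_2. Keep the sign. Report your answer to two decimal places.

Δd' = -0.07

1: z(0.7360) = 0.631, z(0.5167) = 0.042, d' = 0.589
2: z(0.7600) = 0.706, z(0.5200) = 0.050, d' = 0.656
Δd' = d'_1 − d'_2 = 0.589 − 0.656 = -0.067
2 has the higher sensitivity.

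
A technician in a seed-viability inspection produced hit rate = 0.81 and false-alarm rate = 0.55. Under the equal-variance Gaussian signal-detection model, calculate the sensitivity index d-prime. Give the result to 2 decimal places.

Φ⁻¹(H) = Φ⁻¹(0.81) = 0.8779
Φ⁻¹(FA) = Φ⁻¹(0.55) = 0.1257
d' = z(H) − z(FA) = 0.8779 − 0.1257 = 0.7522

d-prime = 0.75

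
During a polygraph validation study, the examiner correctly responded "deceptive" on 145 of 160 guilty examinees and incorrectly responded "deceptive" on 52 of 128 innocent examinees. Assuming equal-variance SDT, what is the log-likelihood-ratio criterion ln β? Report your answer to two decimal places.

ln β = -0.84

H = 145/160 = 0.9062
FA = 52/128 = 0.4062
Φ⁻¹(H) = 1.318
Φ⁻¹(FA) = -0.237
ln β = −½·[z(H)² − z(FA)²] = −0.5 × (1.737 − 0.056) = -0.8405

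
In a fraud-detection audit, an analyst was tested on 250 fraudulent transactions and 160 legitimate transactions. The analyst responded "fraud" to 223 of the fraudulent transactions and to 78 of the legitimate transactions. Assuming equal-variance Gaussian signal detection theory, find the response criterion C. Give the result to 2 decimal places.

H = 223/250 = 0.8920
FA = 78/160 = 0.4875
Φ⁻¹(H) = 1.2372
Φ⁻¹(FA) = -0.0313
c = −½·[z(H) + z(FA)] = −0.5 × (1.2372 + (-0.0313)) = -0.60295
c < 0: the analyst has a liberal response bias.

C = -0.60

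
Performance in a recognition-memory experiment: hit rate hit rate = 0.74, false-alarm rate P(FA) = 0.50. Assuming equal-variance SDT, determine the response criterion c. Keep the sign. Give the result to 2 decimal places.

c = -0.32

z(H) = z(0.74) = 0.6433
z(FA) = z(0.50) = 0.0000
c = −½·[z(H) + z(FA)] = −0.5 × (0.6433 + 0.0000) = -0.32165
c < 0: the participant has a liberal response bias.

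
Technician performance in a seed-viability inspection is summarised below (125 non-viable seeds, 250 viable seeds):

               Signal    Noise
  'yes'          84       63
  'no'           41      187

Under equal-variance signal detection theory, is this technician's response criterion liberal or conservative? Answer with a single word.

conservative

z(H) = 0.445, z(FA) = -0.668
c = −½·(z(H) + z(FA)) = 0.1115
c > 0 → conservative criterion (biased toward responding “no”).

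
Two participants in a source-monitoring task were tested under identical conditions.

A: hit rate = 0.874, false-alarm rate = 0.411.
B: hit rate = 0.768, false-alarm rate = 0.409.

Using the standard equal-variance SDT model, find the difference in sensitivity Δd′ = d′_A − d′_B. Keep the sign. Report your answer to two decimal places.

Δd′ = 0.41

A: z(0.874) = 1.146, z(0.411) = -0.225, d' = 1.371
B: z(0.768) = 0.732, z(0.409) = -0.230, d' = 0.962
Δd' = d'_A − d'_B = 1.371 − 0.962 = 0.409
A has the higher sensitivity.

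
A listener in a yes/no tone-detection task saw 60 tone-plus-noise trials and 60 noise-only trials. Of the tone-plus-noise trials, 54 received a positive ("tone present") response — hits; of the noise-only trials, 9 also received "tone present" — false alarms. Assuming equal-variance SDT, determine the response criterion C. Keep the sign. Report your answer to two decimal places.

H = 54/60 = 0.9000
FA = 9/60 = 0.1500
Φ⁻¹(0.9000) = 1.2816, Φ⁻¹(0.1500) = -1.0364
c = −½·[z(H) + z(FA)] = −0.5 × (1.2816 + (-1.0364)) = -0.1226

C = -0.12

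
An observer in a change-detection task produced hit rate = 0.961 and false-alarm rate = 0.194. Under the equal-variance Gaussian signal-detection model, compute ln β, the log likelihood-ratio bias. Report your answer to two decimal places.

Φ⁻¹(H) = Φ⁻¹(0.961) = 1.762
Φ⁻¹(FA) = Φ⁻¹(0.194) = -0.863
ln β = −½·[z(H)² − z(FA)²] = −0.5 × (3.105 − 0.745) = -1.180

ln β = -1.18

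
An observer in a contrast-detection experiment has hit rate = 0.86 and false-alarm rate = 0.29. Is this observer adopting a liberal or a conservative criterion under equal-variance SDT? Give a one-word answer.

liberal

z(H) = 1.080, z(FA) = -0.553
c = −½·(z(H) + z(FA)) = -0.2635
c < 0 → liberal criterion (biased toward responding “yes”).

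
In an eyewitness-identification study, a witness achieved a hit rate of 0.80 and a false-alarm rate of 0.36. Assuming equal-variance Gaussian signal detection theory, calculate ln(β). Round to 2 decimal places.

ln β = -0.29

z(H) = 0.842
z(FA) = -0.358
ln β = −½·[z(H)² − z(FA)²] = −0.5 × (0.709 − 0.128) = -0.2905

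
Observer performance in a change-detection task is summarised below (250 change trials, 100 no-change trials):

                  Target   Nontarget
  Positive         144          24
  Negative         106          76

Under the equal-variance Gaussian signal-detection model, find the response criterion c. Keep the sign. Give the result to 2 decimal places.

c = 0.26

H = 144/250 = 0.5760
FA = 24/100 = 0.2400
z(0.5760) = 0.1917, z(0.2400) = -0.7063
c = −½·[z(H) + z(FA)] = −0.5 × (0.1917 + (-0.7063)) = 0.2573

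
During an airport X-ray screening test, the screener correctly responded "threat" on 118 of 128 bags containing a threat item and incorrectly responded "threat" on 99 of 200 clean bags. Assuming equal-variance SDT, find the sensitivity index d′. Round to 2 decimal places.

H = 118/128 = 0.9219
FA = 99/200 = 0.4950
z(0.9219) = 1.4180, z(0.4950) = -0.0125
d' = z(H) − z(FA) = 1.4180 − (-0.0125) = 1.4305

d′ = 1.43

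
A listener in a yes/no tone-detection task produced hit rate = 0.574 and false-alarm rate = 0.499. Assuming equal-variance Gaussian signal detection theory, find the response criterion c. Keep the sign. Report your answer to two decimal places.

Φ⁻¹(H) = Φ⁻¹(0.574) = 0.187
Φ⁻¹(FA) = Φ⁻¹(0.499) = -0.003
c = −½·[z(H) + z(FA)] = −0.5 × (0.187 + (-0.003)) = -0.092
c < 0: the listener has a liberal response bias.

c = -0.09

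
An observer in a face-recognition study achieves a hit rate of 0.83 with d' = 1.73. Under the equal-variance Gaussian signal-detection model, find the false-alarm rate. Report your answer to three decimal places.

false-alarm rate = 0.219

z(hit rate) = z(0.83) = 0.9542
z(FA) = z(H) − d' = 0.9542 − 1.73 = -0.7758
false-alarm rate = Φ(-0.7758) = 0.2189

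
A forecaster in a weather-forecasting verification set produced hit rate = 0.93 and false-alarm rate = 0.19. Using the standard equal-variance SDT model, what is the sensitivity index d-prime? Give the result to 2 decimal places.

d-prime = 2.35

Φ⁻¹(H) = Φ⁻¹(0.93) = 1.476
Φ⁻¹(FA) = Φ⁻¹(0.19) = -0.878
d' = z(H) − z(FA) = 1.476 − (-0.878) = 2.354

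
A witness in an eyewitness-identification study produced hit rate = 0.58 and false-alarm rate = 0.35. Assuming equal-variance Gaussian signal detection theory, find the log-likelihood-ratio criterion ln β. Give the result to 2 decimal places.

z(0.58) = 0.202, z(0.35) = -0.385
ln β = −½·[z(H)² − z(FA)²] = −0.5 × (0.041 − 0.148) = 0.0535

ln β = 0.05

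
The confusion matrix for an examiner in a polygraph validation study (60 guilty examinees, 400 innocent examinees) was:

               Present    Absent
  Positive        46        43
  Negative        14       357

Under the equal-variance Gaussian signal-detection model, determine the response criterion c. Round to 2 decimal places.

c = 0.26

H = 46/60 = 0.7667
FA = 43/400 = 0.1075
Φ⁻¹(H) = Φ⁻¹(0.7667) = 0.728
Φ⁻¹(FA) = Φ⁻¹(0.1075) = -1.240
c = −½·[z(H) + z(FA)] = −0.5 × (0.728 + (-1.240)) = 0.256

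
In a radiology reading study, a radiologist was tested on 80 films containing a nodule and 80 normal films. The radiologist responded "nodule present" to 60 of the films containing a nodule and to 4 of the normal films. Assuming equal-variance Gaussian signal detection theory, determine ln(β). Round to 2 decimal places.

H = 60/80 = 0.7500
FA = 4/80 = 0.0500
z(H) = z(0.7500) = 0.674
z(FA) = z(0.0500) = -1.645
ln β = −½·[z(H)² − z(FA)²] = −0.5 × (0.454 − 2.706) = 1.126

ln β = 1.13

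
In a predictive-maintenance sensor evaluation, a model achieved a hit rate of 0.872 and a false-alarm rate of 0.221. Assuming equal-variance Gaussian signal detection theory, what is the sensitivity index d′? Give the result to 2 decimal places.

z(H) = 1.1359
z(FA) = -0.7688
d' = z(H) − z(FA) = 1.1359 − (-0.7688) = 1.9047

d′ = 1.90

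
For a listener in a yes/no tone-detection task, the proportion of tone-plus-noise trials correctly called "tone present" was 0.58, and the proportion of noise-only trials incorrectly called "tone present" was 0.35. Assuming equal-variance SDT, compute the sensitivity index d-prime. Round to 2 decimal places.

z(H) = 0.2019
z(FA) = -0.3853
d' = z(H) − z(FA) = 0.2019 − (-0.3853) = 0.5872

d-prime = 0.59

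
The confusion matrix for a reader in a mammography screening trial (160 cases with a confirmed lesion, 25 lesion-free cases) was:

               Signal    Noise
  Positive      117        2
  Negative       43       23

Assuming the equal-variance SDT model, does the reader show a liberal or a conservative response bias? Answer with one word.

z(H) = 0.617, z(FA) = -1.405
c = −½·(z(H) + z(FA)) = 0.394
c > 0 → conservative criterion (biased toward responding “no”).

conservative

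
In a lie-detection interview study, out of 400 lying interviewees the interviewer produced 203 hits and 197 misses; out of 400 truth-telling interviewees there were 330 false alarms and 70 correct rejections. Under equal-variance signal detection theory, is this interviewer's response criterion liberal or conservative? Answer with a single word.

liberal

z(H) = 0.019, z(FA) = 0.935
c = −½·(z(H) + z(FA)) = -0.477
c < 0 → liberal criterion (biased toward responding “yes”).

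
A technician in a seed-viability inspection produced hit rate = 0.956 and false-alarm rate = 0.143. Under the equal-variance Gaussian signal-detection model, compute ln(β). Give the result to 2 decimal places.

ln β = -0.89

Φ⁻¹(H) = Φ⁻¹(0.956) = 1.706
Φ⁻¹(FA) = Φ⁻¹(0.143) = -1.067
ln β = −½·[z(H)² − z(FA)²] = −0.5 × (2.910 − 1.138) = -0.886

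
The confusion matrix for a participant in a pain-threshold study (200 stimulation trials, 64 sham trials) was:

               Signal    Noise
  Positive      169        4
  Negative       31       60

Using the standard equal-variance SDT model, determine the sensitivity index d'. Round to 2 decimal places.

d' = 2.55

H = 169/200 = 0.8450
FA = 4/64 = 0.0625
Φ⁻¹(H) = Φ⁻¹(0.8450) = 1.0152
Φ⁻¹(FA) = Φ⁻¹(0.0625) = -1.5341
d' = z(H) − z(FA) = 1.0152 − (-1.5341) = 2.5493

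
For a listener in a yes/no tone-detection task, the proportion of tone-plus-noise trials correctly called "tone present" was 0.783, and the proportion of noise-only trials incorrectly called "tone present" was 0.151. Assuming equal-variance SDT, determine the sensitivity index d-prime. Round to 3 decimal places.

d-prime = 1.815

z(H) = z(0.783) = 0.7824
z(FA) = z(0.151) = -1.0322
d' = z(H) − z(FA) = 0.7824 − (-1.0322) = 1.8146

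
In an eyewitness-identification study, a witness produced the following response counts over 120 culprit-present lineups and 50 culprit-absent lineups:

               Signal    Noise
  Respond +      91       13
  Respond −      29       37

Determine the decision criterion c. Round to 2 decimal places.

H = 91/120 = 0.7583
FA = 13/50 = 0.2600
z(0.7583) = 0.7008, z(0.2600) = -0.6433
c = −½·[z(H) + z(FA)] = −0.5 × (0.7008 + (-0.6433)) = -0.02875
c < 0: the witness has a liberal response bias.

c = -0.03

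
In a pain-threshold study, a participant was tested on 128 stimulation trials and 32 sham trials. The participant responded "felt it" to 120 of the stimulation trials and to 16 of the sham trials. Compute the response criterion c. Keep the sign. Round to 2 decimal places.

H = 120/128 = 0.9375
FA = 16/32 = 0.5000
z(0.9375) = 1.534, z(0.5000) = 0.000
c = −½·[z(H) + z(FA)] = −0.5 × (1.534 + 0.000) = -0.767
c < 0: the participant has a liberal response bias.

c = -0.77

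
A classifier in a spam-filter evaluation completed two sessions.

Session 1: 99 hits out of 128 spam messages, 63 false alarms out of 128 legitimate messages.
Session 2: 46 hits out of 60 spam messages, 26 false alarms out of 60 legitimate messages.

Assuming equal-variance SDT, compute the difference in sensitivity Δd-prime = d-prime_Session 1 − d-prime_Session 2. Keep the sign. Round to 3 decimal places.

Δd-prime = -0.126

Session 1: z(0.7734) = 0.7501, z(0.4922) = -0.0196, d' = 0.7697
Session 2: z(0.7667) = 0.7280, z(0.4333) = -0.1680, d' = 0.8960
Δd' = d'_Session 1 − d'_Session 2 = 0.7697 − 0.8960 = -0.1263
Session 2 has the higher sensitivity.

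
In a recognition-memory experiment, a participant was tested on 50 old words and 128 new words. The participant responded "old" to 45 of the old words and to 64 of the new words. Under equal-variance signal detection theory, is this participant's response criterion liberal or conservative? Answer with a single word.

z(H) = 1.282, z(FA) = 0.000
c = −½·(z(H) + z(FA)) = -0.641
c < 0 → liberal criterion (biased toward responding “yes”).

liberal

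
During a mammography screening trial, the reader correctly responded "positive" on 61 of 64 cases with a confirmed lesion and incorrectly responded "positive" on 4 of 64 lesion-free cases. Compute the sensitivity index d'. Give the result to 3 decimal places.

H = 61/64 = 0.9531
FA = 4/64 = 0.0625
z(H) = z(0.9531) = 1.6757
z(FA) = z(0.0625) = -1.5341
d' = z(H) − z(FA) = 1.6757 − (-1.5341) = 3.2098

d' = 3.210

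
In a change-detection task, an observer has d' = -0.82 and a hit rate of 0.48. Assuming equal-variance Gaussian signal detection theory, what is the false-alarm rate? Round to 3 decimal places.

false-alarm rate = 0.779

z(hit rate) = z(0.48) = -0.0502
z(FA) = z(H) − d' = -0.0502 − (-0.82) = 0.7698
false-alarm rate = Φ(0.7698) = 0.7793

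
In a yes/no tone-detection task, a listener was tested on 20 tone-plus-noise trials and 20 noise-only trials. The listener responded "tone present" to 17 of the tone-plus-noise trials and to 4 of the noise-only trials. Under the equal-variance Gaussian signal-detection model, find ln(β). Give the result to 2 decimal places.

ln β = -0.18

H = 17/20 = 0.8500
FA = 4/20 = 0.2000
z(H) = z(0.8500) = 1.036
z(FA) = z(0.2000) = -0.842
ln β = −½·[z(H)² − z(FA)²] = −0.5 × (1.073 − 0.709) = -0.182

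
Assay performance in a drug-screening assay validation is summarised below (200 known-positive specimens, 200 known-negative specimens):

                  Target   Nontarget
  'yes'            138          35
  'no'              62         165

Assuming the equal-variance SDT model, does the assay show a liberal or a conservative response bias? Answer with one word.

z(H) = 0.496, z(FA) = -0.935
c = −½·(z(H) + z(FA)) = 0.2195
c > 0 → conservative criterion (biased toward responding “no”).

conservative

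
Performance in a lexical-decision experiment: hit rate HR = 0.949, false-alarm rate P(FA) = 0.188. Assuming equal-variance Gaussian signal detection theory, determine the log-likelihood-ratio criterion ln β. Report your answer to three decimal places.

z(H) = z(0.949) = 1.6352
z(FA) = z(0.188) = -0.8853
ln β = −½·[z(H)² − z(FA)²] = −0.5 × (2.6739 − 0.7838) = -0.94505

ln β = -0.945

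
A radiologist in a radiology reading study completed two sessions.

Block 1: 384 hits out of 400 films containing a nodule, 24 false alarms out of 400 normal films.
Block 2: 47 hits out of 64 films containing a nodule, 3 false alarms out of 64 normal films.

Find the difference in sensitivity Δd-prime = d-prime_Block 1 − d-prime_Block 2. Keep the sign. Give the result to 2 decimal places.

Block 1: z(0.9600) = 1.751, z(0.0600) = -1.555, d' = 3.306
Block 2: z(0.7344) = 0.626, z(0.0469) = -1.676, d' = 2.302
Δd' = d'_Block 1 − d'_Block 2 = 3.306 − 2.302 = 1.004
Block 1 has the higher sensitivity.

Δd-prime = 1.00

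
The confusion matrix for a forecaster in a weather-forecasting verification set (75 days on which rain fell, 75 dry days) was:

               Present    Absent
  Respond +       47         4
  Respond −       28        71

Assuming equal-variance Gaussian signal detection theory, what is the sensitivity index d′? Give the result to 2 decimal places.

H = 47/75 = 0.6267
FA = 4/75 = 0.0533
z(H) = 0.323
z(FA) = -1.614
d' = z(H) − z(FA) = 0.323 − (-1.614) = 1.937

d′ = 1.94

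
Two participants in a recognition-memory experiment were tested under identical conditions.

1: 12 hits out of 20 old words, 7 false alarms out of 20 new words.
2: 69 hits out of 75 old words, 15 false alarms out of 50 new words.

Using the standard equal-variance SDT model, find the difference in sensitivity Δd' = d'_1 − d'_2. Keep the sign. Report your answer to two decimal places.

Δd' = -1.29

1: z(0.6000) = 0.253, z(0.3500) = -0.385, d' = 0.638
2: z(0.9200) = 1.405, z(0.3000) = -0.524, d' = 1.929
Δd' = d'_1 − d'_2 = 0.638 − 1.929 = -1.291
2 has the higher sensitivity.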